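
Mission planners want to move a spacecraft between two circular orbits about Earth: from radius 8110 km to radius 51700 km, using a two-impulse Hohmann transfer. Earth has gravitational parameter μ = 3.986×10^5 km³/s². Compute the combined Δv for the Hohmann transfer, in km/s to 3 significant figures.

Δv = 3.54 km/s

Semi-major axis of the transfer orbit: a_t = (8110 + 51700)/2 = 29905 km.
Circular speed at r₁: v₁ = √(μ/r₁) = √(3.986×10^5/8110) = 7.011 km/s.
Transfer-orbit speed at r₁ (v² = μ(2/r − 1/a)): v_p = √[μ(2/r₁ − 1/a_t)] = 9.218 km/s.
First burn Δv₁ = |v_p − v₁| = 2.207 km/s.
Circular speed at r₂: v₂ = √(μ/r₂) = 2.777 km/s.
Transfer-orbit speed at r₂: v_a = √[μ(2/r₂ − 1/a_t)] = 1.446 km/s.
Second burn Δv₂ = |v₂ − v_a| = 1.331 km/s.
Δv = Δv₁ + Δv₂ = 2.207 + 1.331 = 3.538 km/s.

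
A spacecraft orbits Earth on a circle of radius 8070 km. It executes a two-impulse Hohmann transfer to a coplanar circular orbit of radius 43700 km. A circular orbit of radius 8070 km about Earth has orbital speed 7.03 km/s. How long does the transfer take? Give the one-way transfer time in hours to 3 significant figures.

t = 5.75 hours

From the circular-orbit relation v² = μ/r at r = 8070 km: μ = v²r = (7.03)² × 8070 = 3.98827×10^5 km³/s².
Transfer-ellipse semi-major axis a_t = (r₁ + r₂)/2 = (8070 + 43700)/2 = 25885 km.
Transfer time t = π√(a_t³/μ) = π√((25885)³ / 3.98827×10^5) = 20717 s.
Converting: 20717 s ÷ 3600 s/hour = 5.75 hours.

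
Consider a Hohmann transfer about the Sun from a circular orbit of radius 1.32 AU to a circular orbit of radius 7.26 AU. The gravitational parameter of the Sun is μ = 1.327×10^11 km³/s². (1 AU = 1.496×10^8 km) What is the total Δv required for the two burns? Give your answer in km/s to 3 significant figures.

Δv = 12.7 km/s

In km: r₁ = 1.32 × 1.496×10^8 = 1.97472×10^8 km; r₂ = 7.26 × 1.496×10^8 = 1.086096×10^9 km.
Transfer-ellipse semi-major axis a_t = (r₁ + r₂)/2 = (1.97472×10^8 + 1.086096×10^9)/2 = 6.41784×10^8 km.
At r₁ the circular-orbit speed is v₁ = √(μ/r₁) = 25.92 km/s.
On the transfer ellipse at r₁, v² = μ(2/r − 1/a) gives v_p = √[μ(2/r₁ − 1/a_t)] = 33.72 km/s.
First burn Δv₁ = |v_p − v₁| = 7.800 km/s.
Circular speed at r₂: v₂ = √(μ/r₂) = 11.0535 km/s.
Transfer-orbit speed at r₂: v_a = √[μ(2/r₂ − 1/a_t)] = 6.13140 km/s.
Second burn Δv₂ = |v₂ − v_a| = 4.922 km/s.
Δv = Δv₁ + Δv₂ = 7.800 + 4.922 = 12.72 km/s.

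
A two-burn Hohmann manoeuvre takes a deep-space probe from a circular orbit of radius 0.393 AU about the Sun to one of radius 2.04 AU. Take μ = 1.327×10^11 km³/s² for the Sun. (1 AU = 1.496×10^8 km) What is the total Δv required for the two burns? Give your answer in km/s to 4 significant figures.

In km: r₁ = 0.393 × 1.496×10^8 = 5.87928×10^7 km; r₂ = 2.04 × 1.496×10^8 = 3.05184×10^8 km.
Semi-major axis of the transfer orbit: a_t = (5.87928×10^7 + 3.05184×10^8)/2 = 1.819884×10^8 km.
Circular speed at r₁: v₁ = √(μ/r₁) = √(1.327×10^11/5.87928×10^7) = 47.51 km/s.
Transfer-orbit speed at r₁ (vis-viva): v_p = √[μ(2/r₁ − 1/a_t)] = 61.52 km/s.
First burn Δv₁ = |v_p − v₁| = 14.01 km/s.
At r₂, v₂ = √(μ/r₂) = 20.85 km/s.
Transfer-orbit speed at r₂: v_a = √[μ(2/r₂ − 1/a_t)] = 11.85 km/s.
Second burn Δv₂ = |v₂ − v_a| = 9.000 km/s.
Total Δv = Δv₁ + Δv₂ = 23.01 km/s.

Δv = 23.01 km/s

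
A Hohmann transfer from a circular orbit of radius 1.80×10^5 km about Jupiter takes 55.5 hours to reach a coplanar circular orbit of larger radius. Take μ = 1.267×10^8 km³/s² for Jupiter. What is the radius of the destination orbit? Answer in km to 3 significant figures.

Transfer time t = 55.5 hours = 1.998×10^5 s, and t = π√(a_t³/μ).
So a_t = (μ t²/π²)^(1/3) = (1.267×10^8 × (1.998×10^5)² / π²)^(1/3) = 8.0024×10^5 km.
Since a_t = (r₁ + r₂)/2, r₂ = 2a_t − r₁ = 2×8.0024×10^5 − 1.800×10^5 = 1.42048×10^6 km.

r₂ = 1.42×10^6 km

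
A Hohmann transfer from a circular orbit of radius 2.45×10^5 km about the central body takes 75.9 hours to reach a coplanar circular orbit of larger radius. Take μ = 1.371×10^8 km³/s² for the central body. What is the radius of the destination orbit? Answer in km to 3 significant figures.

r₂ = 1.78×10^6 km

Transfer time t = 75.9 hours = 2.7324×10^5 s, and t = π√(a_t³/μ).
So a_t = (μ t²/π²)^(1/3) = (1.371×10^8 × (2.7324×10^5)² / π²)^(1/3) = 1.0122×10^6 km.
Since a_t = (r₁ + r₂)/2, r₂ = 2a_t − r₁ = 2×1.0122×10^6 − 2.450×10^5 = 1.7794×10^6 km.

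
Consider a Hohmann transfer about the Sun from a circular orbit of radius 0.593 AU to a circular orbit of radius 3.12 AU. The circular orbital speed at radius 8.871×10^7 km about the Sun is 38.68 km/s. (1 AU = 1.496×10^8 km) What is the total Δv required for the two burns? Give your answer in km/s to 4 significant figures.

From the circular-orbit relation v² = μ/r at r = 8.871×10^7 km: μ = v²r = (38.68)² × 8.871×10^7 = 1.32723×10^11 km³/s².
In km: r₁ = 0.593 × 1.496×10^8 = 8.87128×10^7 km; r₂ = 3.12 × 1.496×10^8 = 4.66752×10^8 km.
Transfer-ellipse semi-major axis a_t = (r₁ + r₂)/2 = (8.87128×10^7 + 4.66752×10^8)/2 = 2.777324×10^8 km.
At r₁ the circular-orbit speed is v₁ = √(μ/r₁) = 38.679 km/s.
On the transfer ellipse at r₁, vis-viva equation gives v_p = √[μ(2/r₁ − 1/a_t)] = 50.143 km/s.
First burn Δv₁ = |v_p − v₁| = 11.464 km/s.
At r₂, v₂ = √(μ/r₂) = 16.8628 km/s.
Transfer-orbit speed at r₂: v_a = √[μ(2/r₂ − 1/a_t)] = 9.53036 km/s.
Second burn Δv₂ = |v₂ − v_a| = 7.3324 km/s.
Δv = Δv₁ + Δv₂ = 11.464 + 7.3324 = 18.80 km/s.

Δv = 18.80 km/s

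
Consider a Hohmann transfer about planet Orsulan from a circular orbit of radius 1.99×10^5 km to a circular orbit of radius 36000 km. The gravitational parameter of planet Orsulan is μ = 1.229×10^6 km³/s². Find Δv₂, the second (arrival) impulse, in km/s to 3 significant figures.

Δv₂ = 1.76 km/s

The Hohmann ellipse has a_t = (r₁ + r₂)/2 = 1.175×10^5 km.
On the circular orbit at r = 36000 km, v_c = √(μ/r) = 5.843 km/s.
Transfer-orbit speed at the same r (vis-viva, a = a_t): v_t = √[μ(2/r − 1/a_t)] = 7.604 km/s.
Δv₂ = |v_t − v_c| = |7.604 − 5.843| = 1.761 km/s.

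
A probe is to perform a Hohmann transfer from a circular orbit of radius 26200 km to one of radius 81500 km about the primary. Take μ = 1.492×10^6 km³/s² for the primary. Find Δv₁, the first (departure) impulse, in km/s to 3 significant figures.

Δv₁ = 1.74 km/s

Semi-major axis of the transfer orbit: a_t = (26200 + 81500)/2 = 53850 km.
Circular speed at r = 26200 km: v_c = √(μ/r) = 7.5463 km/s.
Vis-viva on the transfer ellipse at r = 26200 km gives v_t = √[μ(2/r − 1/a_t)] = 9.2837 km/s.
Δv₁ = |v_t − v_c| = |9.2837 − 7.5463| = 1.737 km/s.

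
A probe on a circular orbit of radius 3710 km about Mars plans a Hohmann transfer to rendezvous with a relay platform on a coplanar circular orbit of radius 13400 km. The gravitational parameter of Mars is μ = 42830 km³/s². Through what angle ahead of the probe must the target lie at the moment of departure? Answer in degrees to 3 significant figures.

φ = 88.2°

Transfer-ellipse semi-major axis a_t = (r₁ + r₂)/2 = (3710 + 13400)/2 = 8555 km.
The half-period of the transfer ellipse is t = π√(a_t³/μ) = 12012 s.
The target's mean motion on its circular orbit is ω₂ = √(μ/r₂³) = 1.3342×10^-4 rad/s.
Angle swept by the target during transfer: ω₂·t = 1.6026 rad = 91.82°.
The probe traverses 180° on the transfer ellipse, so the target must lead by 180° − 91.82° = 88.2°.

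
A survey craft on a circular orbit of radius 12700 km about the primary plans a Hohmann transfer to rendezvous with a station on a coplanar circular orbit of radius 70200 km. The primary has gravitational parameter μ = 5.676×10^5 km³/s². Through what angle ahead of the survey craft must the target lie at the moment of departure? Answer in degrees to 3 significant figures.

Semi-major axis of the transfer orbit: a_t = (12700 + 70200)/2 = 41450 km.
The half-period of the transfer ellipse is t = π√(a_t³/μ) = 35190 s.
Target angular speed ω₂ = √(μ/r₂³) = 4.0506×10^-5 rad/s.
Angle swept by the target during transfer: ω₂·t = 1.4254 rad = 81.67°.
Arrival is 180° from departure on the ellipse, so φ = 180° − 81.67° = 98.3°.

φ = 98.3°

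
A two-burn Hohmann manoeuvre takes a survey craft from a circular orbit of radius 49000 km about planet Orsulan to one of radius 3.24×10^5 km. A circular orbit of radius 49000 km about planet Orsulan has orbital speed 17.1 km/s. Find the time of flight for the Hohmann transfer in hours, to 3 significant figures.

t = 18.6 hours

From the circular-orbit relation v² = μ/r at r = 49000 km: μ = v²r = (17.1)² × 49000 = 1.43281×10^7 km³/s².
The Hohmann ellipse has a_t = (r₁ + r₂)/2 = 1.865×10^5 km.
Half the transfer-orbit period gives t = π√(a_t³/μ) = 66850 s.
Converting: 66850 s ÷ 3600 s/hour = 18.6 hours.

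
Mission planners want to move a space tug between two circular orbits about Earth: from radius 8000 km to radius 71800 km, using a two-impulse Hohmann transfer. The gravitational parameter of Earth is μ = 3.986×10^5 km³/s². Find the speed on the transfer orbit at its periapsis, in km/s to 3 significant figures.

v = 9.47 km/s

Transfer-ellipse semi-major axis a_t = (r₁ + r₂)/2 = (8000 + 71800)/2 = 39900 km.
At periapsis, r = 8000 km.
Applying v² = μ(2/r − 1/a_t): v = 9.469 km/s.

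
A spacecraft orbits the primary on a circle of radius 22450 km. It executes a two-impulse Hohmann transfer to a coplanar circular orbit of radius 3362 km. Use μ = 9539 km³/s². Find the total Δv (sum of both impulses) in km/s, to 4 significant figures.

Δv = 0.8563 km/s

Transfer-ellipse semi-major axis a_t = (r₁ + r₂)/2 = (22450 + 3362)/2 = 12906 km.
At r₁ the circular-orbit speed is v₁ = √(μ/r₁) = 0.6518 km/s.
Transfer-orbit speed at r₁ (vis-viva equation): v_a = √[μ(2/r₁ − 1/a_t)] = 0.3327 km/s.
First burn Δv₁ = |v_a − v₁| = 0.3191 km/s.
At r₂, v₂ = √(μ/r₂) = 1.6844 km/s.
Transfer-orbit speed at r₂: v_p = √[μ(2/r₂ − 1/a_t)] = 2.2216 km/s.
Second burn Δv₂ = |v₂ − v_p| = 0.5372 km/s.
Total Δv = Δv₁ + Δv₂ = 0.8563 km/s.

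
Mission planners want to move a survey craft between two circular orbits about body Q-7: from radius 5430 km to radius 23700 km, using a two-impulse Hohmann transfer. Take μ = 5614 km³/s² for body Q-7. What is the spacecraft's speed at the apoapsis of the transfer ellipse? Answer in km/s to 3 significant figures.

v = 0.297 km/s

The Hohmann ellipse has a_t = (r₁ + r₂)/2 = 14565 km.
At apoapsis, r = 23700 km.
From the vis-viva equation, v = √[μ(2/r − 1/a_t)] = 0.2972 km/s.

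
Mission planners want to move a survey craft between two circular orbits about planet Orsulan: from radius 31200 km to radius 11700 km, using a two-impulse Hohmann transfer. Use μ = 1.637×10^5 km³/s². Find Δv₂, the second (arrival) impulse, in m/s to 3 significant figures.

Δv₂ = 771 m/s

Semi-major axis of the transfer orbit: a_t = (31200 + 11700)/2 = 21450 km.
On the circular orbit at r = 11700 km, v_c = √(μ/r) = 3.7405 km/s.
Transfer-orbit speed at the same r (vis-viva, a = a_t): v_t = √[μ(2/r − 1/a_t)] = 4.5112 km/s.
Δv₂ = |v_t − v_c| = |4.5112 − 3.7405| = 0.7707 km/s.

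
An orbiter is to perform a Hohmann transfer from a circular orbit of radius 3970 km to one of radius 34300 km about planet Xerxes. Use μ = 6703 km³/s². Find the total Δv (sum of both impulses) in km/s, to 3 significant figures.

Transfer-ellipse semi-major axis a_t = (r₁ + r₂)/2 = (3970 + 34300)/2 = 19135 km.
At r₁ the circular-orbit speed is v₁ = √(μ/r₁) = 1.2994 km/s.
Transfer-orbit speed at r₁ (vis-viva equation): v_p = √[μ(2/r₁ − 1/a_t)] = 1.7397 km/s.
First burn Δv₁ = |v_p − v₁| = 0.4403 km/s.
At r₂, v₂ = √(μ/r₂) = 0.4421 km/s.
Transfer-orbit speed at r₂: v_a = √[μ(2/r₂ − 1/a_t)] = 0.2014 km/s.
Second burn Δv₂ = |v₂ − v_a| = 0.2407 km/s.
Total Δv = Δv₁ + Δv₂ = 0.6810 km/s.

Δv = 0.681 km/s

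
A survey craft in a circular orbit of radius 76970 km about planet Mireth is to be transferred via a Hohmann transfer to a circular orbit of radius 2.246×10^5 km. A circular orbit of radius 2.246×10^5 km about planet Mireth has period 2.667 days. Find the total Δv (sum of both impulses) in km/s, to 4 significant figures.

From Kepler's third law T² = 4π²r³/μ at r = 2.246×10^5 km, T = 2.667 days = 2.667 × 86400 s = 2.304288×10^5 s: μ = 4π²r³/T² = 8.42394×10^6 km³/s².
Semi-major axis of the transfer orbit: a_t = (76970 + 2.246×10^5)/2 = 1.50785×10^5 km.
Circular speed at r₁: v₁ = √(μ/r₁) = √(8.42394×10^6/76970) = 10.462 km/s.
Transfer-orbit speed at r₁ (vis-viva equation): v_p = √[μ(2/r₁ − 1/a_t)] = 12.768 km/s.
First burn Δv₁ = |v_p − v₁| = 2.306 km/s.
At r₂, v₂ = √(μ/r₂) = 6.1242 km/s.
Transfer-orbit speed at r₂: v_a = √[μ(2/r₂ − 1/a_t)] = 4.3756 km/s.
Second burn Δv₂ = |v₂ − v_a| = 1.749 km/s.
Δv = Δv₁ + Δv₂ = 2.306 + 1.749 = 4.055 km/s.

Δv = 4.055 km/s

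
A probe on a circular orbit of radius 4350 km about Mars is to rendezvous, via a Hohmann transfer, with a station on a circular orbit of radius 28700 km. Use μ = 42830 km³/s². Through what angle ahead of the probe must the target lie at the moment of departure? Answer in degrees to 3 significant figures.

Transfer-ellipse semi-major axis a_t = (r₁ + r₂)/2 = (4350 + 28700)/2 = 16525 km.
Transfer time t = π√(a_t³/μ) = 32250 s.
Target angular speed ω₂ = √(μ/r₂³) = 4.256×10^-5 rad/s.
Angle swept by the target during transfer: ω₂·t = 1.3726 rad = 78.64°.
Arrival is 180° from departure on the ellipse, so φ = 180° − 78.64° = 101°.

φ = 101°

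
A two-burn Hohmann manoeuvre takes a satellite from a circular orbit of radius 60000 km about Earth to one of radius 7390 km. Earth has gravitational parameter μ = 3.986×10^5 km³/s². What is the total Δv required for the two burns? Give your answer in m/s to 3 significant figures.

Semi-major axis of the transfer orbit: a_t = (60000 + 7390)/2 = 33695 km.
Circular speed at r₁: v₁ = √(μ/r₁) = √(3.986×10^5/60000) = 2.577 km/s.
On the transfer ellipse at r₁, vis-viva gives v_a = √[μ(2/r₁ − 1/a_t)] = 1.207 km/s.
First burn Δv₁ = |v_a − v₁| = 1.370 km/s.
Circular speed at r₂: v₂ = √(μ/r₂) = 7.344 km/s.
Transfer-orbit speed at r₂: v_p = √[μ(2/r₂ − 1/a_t)] = 9.800 km/s.
Second burn Δv₂ = |v₂ − v_p| = 2.456 km/s.
Total Δv = Δv₁ + Δv₂ = 3.826 km/s.

Δv = 3830 m/s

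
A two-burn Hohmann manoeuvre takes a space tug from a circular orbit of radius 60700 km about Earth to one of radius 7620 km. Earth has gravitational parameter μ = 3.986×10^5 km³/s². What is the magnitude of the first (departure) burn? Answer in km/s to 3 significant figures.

Δv₁ = 1.35 km/s

Semi-major axis of the transfer orbit: a_t = (60700 + 7620)/2 = 34160 km.
Circular speed at r = 60700 km: v_c = √(μ/r) = 2.5626 km/s.
Transfer-orbit speed at the same r (vis-viva, a = a_t): v_t = √[μ(2/r − 1/a_t)] = 1.2103 km/s.
Δv₁ = |v_t − v_c| = |1.2103 − 2.5626| = 1.352 km/s.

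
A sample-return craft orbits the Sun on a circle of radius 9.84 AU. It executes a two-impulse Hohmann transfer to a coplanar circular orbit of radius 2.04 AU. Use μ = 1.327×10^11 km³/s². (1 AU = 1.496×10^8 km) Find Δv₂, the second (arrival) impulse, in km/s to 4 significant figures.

In km: r₁ = 9.84 × 1.496×10^8 = 1.472064×10^9 km; r₂ = 2.04 × 1.496×10^8 = 3.05184×10^8 km.
The Hohmann ellipse has a_t = (r₁ + r₂)/2 = 8.88624×10^8 km.
On the circular orbit at r = 3.05184×10^8 km, v_c = √(μ/r) = 20.8523 km/s.
Vis-viva on the transfer ellipse at r = 3.05184×10^8 km gives v_t = √[μ(2/r − 1/a_t)] = 26.8385 km/s.
Δv₂ = |v_t − v_c| = |26.8385 − 20.8523| = 5.986 km/s.

Δv₂ = 5.986 km/s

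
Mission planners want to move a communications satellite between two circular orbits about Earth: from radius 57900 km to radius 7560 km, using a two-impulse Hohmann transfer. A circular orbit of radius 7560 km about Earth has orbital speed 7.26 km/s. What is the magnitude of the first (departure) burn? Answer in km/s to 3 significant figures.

From the circular-orbit relation v² = μ/r at r = 7560 km: μ = v²r = (7.26)² × 7560 = 3.98469×10^5 km³/s².
Transfer-ellipse semi-major axis a_t = (r₁ + r₂)/2 = (57900 + 7560)/2 = 32730 km.
On the circular orbit at r = 57900 km, v_c = √(μ/r) = 2.6234 km/s.
Vis-viva on the transfer ellipse at r = 57900 km gives v_t = √[μ(2/r − 1/a_t)] = 1.2608 km/s.
Δv₁ = |v_t − v_c| = |1.2608 − 2.6234| = 1.363 km/s.

Δv₁ = 1.36 km/s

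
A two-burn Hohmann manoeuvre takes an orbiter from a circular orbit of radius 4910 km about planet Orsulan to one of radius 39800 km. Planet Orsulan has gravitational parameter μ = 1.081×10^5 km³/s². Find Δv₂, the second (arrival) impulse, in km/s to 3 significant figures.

The Hohmann ellipse has a_t = (r₁ + r₂)/2 = 22355 km.
On the circular orbit at r = 39800 km, v_c = √(μ/r) = 1.6481 km/s.
Transfer-orbit speed at the same r (vis-viva, a = a_t): v_t = √[μ(2/r − 1/a_t)] = 0.77237 km/s.
Δv₂ = |v_t − v_c| = |0.77237 − 1.6481| = 0.8757 km/s.

Δv₂ = 0.876 km/s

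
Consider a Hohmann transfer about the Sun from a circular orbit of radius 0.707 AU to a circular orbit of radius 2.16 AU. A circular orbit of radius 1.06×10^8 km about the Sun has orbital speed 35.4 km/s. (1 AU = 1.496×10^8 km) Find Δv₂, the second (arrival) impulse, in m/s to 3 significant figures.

Δv₂ = 6040 m/s

From the circular-orbit relation v² = μ/r at r = 1.06×10^8 km: μ = v²r = (35.4)² × 1.06×10^8 = 1.32835×10^11 km³/s².
In km: r₁ = 0.707 × 1.496×10^8 = 1.057672×10^8 km; r₂ = 2.16 × 1.496×10^8 = 3.23136×10^8 km.
Semi-major axis of the transfer orbit: a_t = (1.057672×10^8 + 3.23136×10^8)/2 = 2.144516×10^8 km.
Circular speed at r = 3.23136×10^8 km: v_c = √(μ/r) = 20.275 km/s.
Vis-viva on the transfer ellipse at r = 3.23136×10^8 km gives v_t = √[μ(2/r − 1/a_t)] = 14.239 km/s.
Δv₂ = |v_t − v_c| = |14.239 − 20.275| = 6.036 km/s.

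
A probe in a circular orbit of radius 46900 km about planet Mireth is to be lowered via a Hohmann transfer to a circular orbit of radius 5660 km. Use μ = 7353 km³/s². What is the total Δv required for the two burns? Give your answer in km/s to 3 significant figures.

Δv = 0.595 km/s

Transfer-ellipse semi-major axis a_t = (r₁ + r₂)/2 = (46900 + 5660)/2 = 26280 km.
Circular speed at r₁: v₁ = √(μ/r₁) = √(7353/46900) = 0.3960 km/s.
Transfer-orbit speed at r₁ (v² = μ(2/r − 1/a)): v_a = √[μ(2/r₁ − 1/a_t)] = 0.1838 km/s.
First burn Δv₁ = |v_a − v₁| = 0.2122 km/s.
At r₂, v₂ = √(μ/r₂) = 1.139788 km/s.
Transfer-orbit speed at r₂: v_p = √[μ(2/r₂ − 1/a_t)] = 1.522642 km/s.
Second burn Δv₂ = |v₂ − v_p| = 0.3829 km/s.
Δv = Δv₁ + Δv₂ = 0.2122 + 0.3829 = 0.5951 km/s.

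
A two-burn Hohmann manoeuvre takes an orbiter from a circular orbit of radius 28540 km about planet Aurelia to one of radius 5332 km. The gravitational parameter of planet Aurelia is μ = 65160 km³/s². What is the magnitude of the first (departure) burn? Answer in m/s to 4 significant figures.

The Hohmann ellipse has a_t = (r₁ + r₂)/2 = 16936 km.
On the circular orbit at r = 28540 km, v_c = √(μ/r) = 1.511 km/s.
Transfer-orbit speed at the same r (vis-viva, a = a_t): v_t = √[μ(2/r − 1/a_t)] = 0.8478 km/s.
Δv₁ = |v_t − v_c| = |0.8478 − 1.511| = 0.6632 km/s.

Δv₁ = 663.2 m/s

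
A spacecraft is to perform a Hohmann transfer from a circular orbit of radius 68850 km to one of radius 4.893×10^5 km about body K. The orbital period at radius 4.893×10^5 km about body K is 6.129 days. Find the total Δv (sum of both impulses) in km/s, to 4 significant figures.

From Kepler's third law T² = 4π²r³/μ at r = 4.893×10^5 km, T = 6.129 days = 6.129 × 86400 s = 5.295456×10^5 s: μ = 4π²r³/T² = 1.64922×10^7 km³/s².
Semi-major axis of the transfer orbit: a_t = (68850 + 4.893×10^5)/2 = 2.79075×10^5 km.
At r₁ the circular-orbit speed is v₁ = √(μ/r₁) = 15.477 km/s.
Transfer-orbit speed at r₁ (v² = μ(2/r − 1/a)): v_p = √[μ(2/r₁ − 1/a_t)] = 20.493 km/s.
First burn Δv₁ = |v_p − v₁| = 5.016 km/s.
At r₂, v₂ = √(μ/r₂) = 5.806 km/s.
Transfer-orbit speed at r₂: v_a = √[μ(2/r₂ − 1/a_t)] = 2.884 km/s.
Second burn Δv₂ = |v₂ − v_a| = 2.922 km/s.
Δv = Δv₁ + Δv₂ = 5.016 + 2.922 = 7.938 km/s.

Δv = 7.938 km/s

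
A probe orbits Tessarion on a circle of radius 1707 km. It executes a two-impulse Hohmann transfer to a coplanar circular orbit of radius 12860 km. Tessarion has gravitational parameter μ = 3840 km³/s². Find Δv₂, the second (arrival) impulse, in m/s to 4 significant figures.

Transfer-ellipse semi-major axis a_t = (r₁ + r₂)/2 = (1707 + 12860)/2 = 7283.5 km.
Circular speed at r = 12860 km: v_c = √(μ/r) = 0.5464 km/s.
Transfer-orbit speed at the same r (vis-viva, a = a_t): v_t = √[μ(2/r − 1/a_t)] = 0.2645 km/s.
Δv₂ = |v_t − v_c| = |0.2645 − 0.5464| = 0.2819 km/s.

Δv₂ = 281.9 m/s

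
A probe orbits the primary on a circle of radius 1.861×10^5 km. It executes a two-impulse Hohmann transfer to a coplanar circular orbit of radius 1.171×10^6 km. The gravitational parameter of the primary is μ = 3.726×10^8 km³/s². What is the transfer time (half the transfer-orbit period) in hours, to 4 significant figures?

t = 25.27 hours

The Hohmann ellipse has a_t = (r₁ + r₂)/2 = 6.7855×10^5 km.
By Kepler's third law the transfer-orbit period is T = 2π√(a_t³/μ), so t = T/2 = 90970 s.
Converting: 90970 s ÷ 3600 s/hour = 25.27 hours.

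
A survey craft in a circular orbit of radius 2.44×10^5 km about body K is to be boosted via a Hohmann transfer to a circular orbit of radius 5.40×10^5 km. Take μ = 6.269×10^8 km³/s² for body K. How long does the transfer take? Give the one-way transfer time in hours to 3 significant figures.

t = 8.55 hours

The Hohmann ellipse has a_t = (r₁ + r₂)/2 = 3.920×10^5 km.
Half the transfer-orbit period gives t = π√(a_t³/μ) = 30790 s.
Converting: 30790 s ÷ 3600 s/hour = 8.55 hours.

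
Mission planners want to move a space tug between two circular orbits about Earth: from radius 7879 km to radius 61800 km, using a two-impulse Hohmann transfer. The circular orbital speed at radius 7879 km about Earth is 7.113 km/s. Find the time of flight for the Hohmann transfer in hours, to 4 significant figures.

t = 8.988 hours

From the circular-orbit relation v² = μ/r at r = 7879 km: μ = v²r = (7.113)² × 7879 = 3.98636×10^5 km³/s².
The Hohmann ellipse has a_t = (r₁ + r₂)/2 = 34839.5 km.
Half the transfer-orbit period gives t = π√(a_t³/μ) = 32357 s.
Converting: 32357 s ÷ 3600 s/hour = 8.988 hours.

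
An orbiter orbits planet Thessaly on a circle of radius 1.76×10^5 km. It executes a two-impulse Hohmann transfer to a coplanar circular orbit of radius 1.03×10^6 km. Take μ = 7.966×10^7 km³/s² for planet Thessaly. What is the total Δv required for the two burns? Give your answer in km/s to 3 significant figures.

Δv = 10.6 km/s

Semi-major axis of the transfer orbit: a_t = (1.760×10^5 + 1.030×10^6)/2 = 6.030×10^5 km.
At r₁ the circular-orbit speed is v₁ = √(μ/r₁) = 21.275 km/s.
Transfer-orbit speed at r₁ (vis-viva): v_p = √[μ(2/r₁ − 1/a_t)] = 27.805 km/s.
First burn Δv₁ = |v_p − v₁| = 6.530 km/s.
Circular speed at r₂: v₂ = √(μ/r₂) = 8.794 km/s.
Transfer-orbit speed at r₂: v_a = √[μ(2/r₂ − 1/a_t)] = 4.751 km/s.
Second burn Δv₂ = |v₂ − v_a| = 4.043 km/s.
Δv = Δv₁ + Δv₂ = 6.530 + 4.043 = 10.57 km/s.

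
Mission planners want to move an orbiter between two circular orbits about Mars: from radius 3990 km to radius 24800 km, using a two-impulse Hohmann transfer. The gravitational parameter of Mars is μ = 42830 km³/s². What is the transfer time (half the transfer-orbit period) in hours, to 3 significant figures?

t = 7.28 hours

Semi-major axis of the transfer orbit: a_t = (3990 + 24800)/2 = 14395 km.
By Kepler's third law the transfer-orbit period is T = 2π√(a_t³/μ), so t = T/2 = 26220 s.
Converting: 26220 s ÷ 3600 s/hour = 7.28 hours.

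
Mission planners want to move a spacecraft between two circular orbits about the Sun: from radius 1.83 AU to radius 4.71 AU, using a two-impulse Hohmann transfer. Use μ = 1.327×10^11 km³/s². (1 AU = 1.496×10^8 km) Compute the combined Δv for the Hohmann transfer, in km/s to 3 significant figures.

In km: r₁ = 1.83 × 1.496×10^8 = 2.73768×10^8 km; r₂ = 4.71 × 1.496×10^8 = 7.04616×10^8 km.
The Hohmann ellipse has a_t = (r₁ + r₂)/2 = 4.89192×10^8 km.
At r₁ the circular-orbit speed is v₁ = √(μ/r₁) = 22.016 km/s.
Transfer-orbit speed at r₁ (vis-viva): v_p = √[μ(2/r₁ − 1/a_t)] = 26.423 km/s.
First burn Δv₁ = |v_p − v₁| = 4.407 km/s.
At r₂, v₂ = √(μ/r₂) = 13.723 km/s.
Transfer-orbit speed at r₂: v_a = √[μ(2/r₂ − 1/a_t)] = 10.266 km/s.
Second burn Δv₂ = |v₂ − v_a| = 3.457 km/s.
Δv = Δv₁ + Δv₂ = 4.407 + 3.457 = 7.864 km/s.

Δv = 7.86 km/s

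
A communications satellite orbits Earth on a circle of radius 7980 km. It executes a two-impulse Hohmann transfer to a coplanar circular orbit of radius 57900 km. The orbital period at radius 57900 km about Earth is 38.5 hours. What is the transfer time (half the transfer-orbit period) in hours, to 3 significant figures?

From Kepler's third law T² = 4π²r³/μ at r = 57900 km, T = 38.5 hours = 38.5 × 3600 s = 1.386×10^5 s: μ = 4π²r³/T² = 3.98905×10^5 km³/s².
The Hohmann ellipse has a_t = (r₁ + r₂)/2 = 32940 km.
Half the transfer-orbit period gives t = π√(a_t³/μ) = 29740 s.
Converting: 29740 s ÷ 3600 s/hour = 8.26 hours.

t = 8.26 hours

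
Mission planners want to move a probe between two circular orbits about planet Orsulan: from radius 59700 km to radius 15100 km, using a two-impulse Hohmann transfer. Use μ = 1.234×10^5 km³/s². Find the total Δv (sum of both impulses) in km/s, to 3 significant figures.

Δv = 1.28 km/s

Transfer-ellipse semi-major axis a_t = (r₁ + r₂)/2 = (59700 + 15100)/2 = 37400 km.
At r₁ the circular-orbit speed is v₁ = √(μ/r₁) = 1.4377 km/s.
Transfer-orbit speed at r₁ (v² = μ(2/r − 1/a)): v_a = √[μ(2/r₁ − 1/a_t)] = 0.91353 km/s.
First burn Δv₁ = |v_a − v₁| = 0.5242 km/s.
At r₂, v₂ = √(μ/r₂) = 2.8587 km/s.
Transfer-orbit speed at r₂: v_p = √[μ(2/r₂ − 1/a_t)] = 3.6118 km/s.
Second burn Δv₂ = |v₂ − v_p| = 0.7531 km/s.
Total Δv = Δv₁ + Δv₂ = 1.277 km/s.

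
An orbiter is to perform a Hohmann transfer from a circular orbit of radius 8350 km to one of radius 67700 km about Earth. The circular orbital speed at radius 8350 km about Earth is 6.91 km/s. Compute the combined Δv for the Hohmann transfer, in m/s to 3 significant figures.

Δv = 3600 m/s

From the circular-orbit relation v² = μ/r at r = 8350 km: μ = v²r = (6.91)² × 8350 = 3.98697×10^5 km³/s².
The Hohmann ellipse has a_t = (r₁ + r₂)/2 = 38025 km.
At r₁ the circular-orbit speed is v₁ = √(μ/r₁) = 6.910 km/s.
Transfer-orbit speed at r₁ (vis-viva equation): v_p = √[μ(2/r₁ − 1/a_t)] = 9.220 km/s.
First burn Δv₁ = |v_p − v₁| = 2.310 km/s.
At r₂, v₂ = √(μ/r₂) = 2.427 km/s.
Transfer-orbit speed at r₂: v_a = √[μ(2/r₂ − 1/a_t)] = 1.137 km/s.
Second burn Δv₂ = |v₂ − v_a| = 1.290 km/s.
Total Δv = Δv₁ + Δv₂ = 3.600 km/s.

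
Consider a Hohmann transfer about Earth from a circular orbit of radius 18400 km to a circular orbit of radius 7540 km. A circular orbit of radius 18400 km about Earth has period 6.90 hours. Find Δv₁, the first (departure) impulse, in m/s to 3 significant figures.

Δv₁ = 1110 m/s

From Kepler's third law T² = 4π²r³/μ at r = 18400 km, T = 6.90 hours = 6.90 × 3600 s = 24840 s: μ = 4π²r³/T² = 3.98575×10^5 km³/s².
Transfer-ellipse semi-major axis a_t = (r₁ + r₂)/2 = (18400 + 7540)/2 = 12970 km.
On the circular orbit at r = 18400 km, v_c = √(μ/r) = 4.6542 km/s.
Vis-viva on the transfer ellipse at r = 18400 km gives v_t = √[μ(2/r − 1/a_t)] = 3.5486 km/s.
Δv₁ = |v_t − v_c| = |3.5486 − 4.6542| = 1.106 km/s.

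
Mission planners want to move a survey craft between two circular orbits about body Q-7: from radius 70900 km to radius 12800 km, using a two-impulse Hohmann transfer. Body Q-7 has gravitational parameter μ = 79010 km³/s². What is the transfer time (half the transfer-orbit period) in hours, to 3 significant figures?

t = 26.6 hours

Transfer-ellipse semi-major axis a_t = (r₁ + r₂)/2 = (70900 + 12800)/2 = 41850 km.
Half the transfer-orbit period gives t = π√(a_t³/μ) = 95690 s.
Converting: 95690 s ÷ 3600 s/hour = 26.6 hours.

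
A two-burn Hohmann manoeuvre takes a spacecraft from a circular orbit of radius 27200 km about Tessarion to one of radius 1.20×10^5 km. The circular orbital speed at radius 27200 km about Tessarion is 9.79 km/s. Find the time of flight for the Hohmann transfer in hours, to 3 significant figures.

t = 10.8 hours

From the circular-orbit relation v² = μ/r at r = 27200 km: μ = v²r = (9.79)² × 27200 = 2.60696×10^6 km³/s².
Transfer-ellipse semi-major axis a_t = (r₁ + r₂)/2 = (27200 + 1.200×10^5)/2 = 73600 km.
By Kepler's third law the transfer-orbit period is T = 2π√(a_t³/μ), so t = T/2 = 38850 s.
Converting: 38850 s ÷ 3600 s/hour = 10.8 hours.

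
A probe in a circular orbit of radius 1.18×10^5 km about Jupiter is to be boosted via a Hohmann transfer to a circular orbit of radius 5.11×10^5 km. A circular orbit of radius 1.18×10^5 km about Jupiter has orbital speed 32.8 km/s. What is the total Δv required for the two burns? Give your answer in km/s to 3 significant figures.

Δv = 15.1 km/s

From the circular-orbit relation v² = μ/r at r = 1.18×10^5 km: μ = v²r = (32.8)² × 1.18×10^5 = 1.26949×10^8 km³/s².
Transfer-ellipse semi-major axis a_t = (r₁ + r₂)/2 = (1.180×10^5 + 5.110×10^5)/2 = 3.145×10^5 km.
At r₁ the circular-orbit speed is v₁ = √(μ/r₁) = 32.800 km/s.
Transfer-orbit speed at r₁ (vis-viva equation): v_p = √[μ(2/r₁ − 1/a_t)] = 41.809 km/s.
First burn Δv₁ = |v_p − v₁| = 9.009 km/s.
Circular speed at r₂: v₂ = √(μ/r₂) = 15.762 km/s.
Transfer-orbit speed at r₂: v_a = √[μ(2/r₂ − 1/a_t)] = 9.6546 km/s.
Second burn Δv₂ = |v₂ − v_a| = 6.107 km/s.
Δv = Δv₁ + Δv₂ = 9.009 + 6.107 = 15.12 km/s.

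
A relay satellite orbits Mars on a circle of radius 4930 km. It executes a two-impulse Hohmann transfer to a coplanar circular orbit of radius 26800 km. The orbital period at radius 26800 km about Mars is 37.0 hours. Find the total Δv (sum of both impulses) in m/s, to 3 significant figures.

Δv = 1440 m/s

From Kepler's third law T² = 4π²r³/μ at r = 26800 km, T = 37.0 hours = 37.0 × 3600 s = 1.332×10^5 s: μ = 4π²r³/T² = 42830.7 km³/s².
Transfer-ellipse semi-major axis a_t = (r₁ + r₂)/2 = (4930 + 26800)/2 = 15865 km.
Circular speed at r₁: v₁ = √(μ/r₁) = √(42830.7/4930) = 2.9475 km/s.
On the transfer ellipse at r₁, vis-viva equation gives v_p = √[μ(2/r₁ − 1/a_t)] = 3.8309 km/s.
First burn Δv₁ = |v_p − v₁| = 0.8834 km/s.
Circular speed at r₂: v₂ = √(μ/r₂) = 1.2642 km/s.
Transfer-orbit speed at r₂: v_a = √[μ(2/r₂ − 1/a_t)] = 0.70472 km/s.
Second burn Δv₂ = |v₂ − v_a| = 0.5595 km/s.
Total Δv = Δv₁ + Δv₂ = 1.443 km/s.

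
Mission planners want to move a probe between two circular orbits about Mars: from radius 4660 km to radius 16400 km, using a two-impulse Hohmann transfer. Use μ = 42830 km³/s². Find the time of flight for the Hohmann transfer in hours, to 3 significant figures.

Semi-major axis of the transfer orbit: a_t = (4660 + 16400)/2 = 10530 km.
Transfer time t = π√(a_t³/μ) = π√((10530)³ / 42830) = 16400 s.
Converting: 16400 s ÷ 3600 s/hour = 4.56 hours.

t = 4.56 hours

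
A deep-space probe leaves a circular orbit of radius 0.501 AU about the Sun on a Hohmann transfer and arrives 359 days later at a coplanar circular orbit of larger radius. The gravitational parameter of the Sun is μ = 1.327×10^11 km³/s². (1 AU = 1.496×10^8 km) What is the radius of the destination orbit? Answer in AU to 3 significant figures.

In km: r₁ = 0.501 × 1.496×10^8 = 7.49496×10^7 km.
Transfer time t = 359 days = 3.10176×10^7 s, and t = π√(a_t³/μ).
So a_t = (μ t²/π²)^(1/3) = (1.327×10^11 × (3.10176×10^7)² / π²)^(1/3) = 2.3474×10^8 km.
Since a_t = (r₁ + r₂)/2, r₂ = 2a_t − r₁ = 2×2.3474×10^8 − 7.49496×10^7 = 3.945304×10^8 km.
In AU: r₂ = 3.945304×10^8 / 1.496×10^8 = 2.64 AU.

r₂ = 2.64 AU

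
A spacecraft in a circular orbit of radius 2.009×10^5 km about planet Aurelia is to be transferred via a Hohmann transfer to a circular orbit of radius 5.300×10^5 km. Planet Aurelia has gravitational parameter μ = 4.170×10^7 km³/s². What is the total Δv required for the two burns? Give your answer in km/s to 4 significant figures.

Transfer-ellipse semi-major axis a_t = (r₁ + r₂)/2 = (2.009×10^5 + 5.300×10^5)/2 = 3.6545×10^5 km.
Circular speed at r₁: v₁ = √(μ/r₁) = √(4.170×10^7/2.009×10^5) = 14.407 km/s.
On the transfer ellipse at r₁, v² = μ(2/r − 1/a) gives v_p = √[μ(2/r₁ − 1/a_t)] = 17.350 km/s.
First burn Δv₁ = |v_p − v₁| = 2.943 km/s.
Circular speed at r₂: v₂ = √(μ/r₂) = 8.870 km/s.
Transfer-orbit speed at r₂: v_a = √[μ(2/r₂ − 1/a_t)] = 6.577 km/s.
Second burn Δv₂ = |v₂ − v_a| = 2.293 km/s.
Δv = Δv₁ + Δv₂ = 2.943 + 2.293 = 5.236 km/s.

Δv = 5.236 km/s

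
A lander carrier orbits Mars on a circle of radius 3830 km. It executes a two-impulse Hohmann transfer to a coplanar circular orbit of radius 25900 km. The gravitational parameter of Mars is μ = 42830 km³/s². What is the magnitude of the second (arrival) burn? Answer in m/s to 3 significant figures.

Δv₂ = 633 m/s

The Hohmann ellipse has a_t = (r₁ + r₂)/2 = 14865 km.
On the circular orbit at r = 25900 km, v_c = √(μ/r) = 1.28595 km/s.
Transfer-orbit speed at the same r (vis-viva, a = a_t): v_t = √[μ(2/r − 1/a_t)] = 0.652741 km/s.
Δv₂ = |v_t − v_c| = |0.652741 − 1.28595| = 0.6332 km/s.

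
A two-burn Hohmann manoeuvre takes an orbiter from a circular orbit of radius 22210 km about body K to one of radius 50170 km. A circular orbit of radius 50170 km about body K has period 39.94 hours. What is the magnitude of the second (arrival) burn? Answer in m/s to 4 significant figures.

From Kepler's third law T² = 4π²r³/μ at r = 50170 km, T = 39.94 hours = 39.94 × 3600 s = 1.43784×10^5 s: μ = 4π²r³/T² = 2.41141×10^5 km³/s².
Transfer-ellipse semi-major axis a_t = (r₁ + r₂)/2 = (22210 + 50170)/2 = 36190 km.
Circular speed at r = 50170 km: v_c = √(μ/r) = 2.1924 km/s.
Transfer-orbit speed at the same r (vis-viva, a = a_t): v_t = √[μ(2/r − 1/a_t)] = 1.7175 km/s.
Δv₂ = |v_t − v_c| = |1.7175 − 2.1924| = 0.4749 km/s.

Δv₂ = 474.9 m/s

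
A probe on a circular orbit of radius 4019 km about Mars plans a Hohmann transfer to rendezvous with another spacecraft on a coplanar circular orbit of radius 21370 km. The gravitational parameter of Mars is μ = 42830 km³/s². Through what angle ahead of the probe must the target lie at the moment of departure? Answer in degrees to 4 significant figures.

The Hohmann ellipse has a_t = (r₁ + r₂)/2 = 12694.5 km.
Transfer time t = π√(a_t³/μ) = 21712 s.
Target angular speed ω₂ = √(μ/r₂³) = 6.6247×10^-5 rad/s.
Angle swept by the target during transfer: ω₂·t = 1.4384 rad = 82.41°.
The probe traverses 180° on the transfer ellipse, so the target must lead by 180° − 82.41° = 97.59°.

φ = 97.59°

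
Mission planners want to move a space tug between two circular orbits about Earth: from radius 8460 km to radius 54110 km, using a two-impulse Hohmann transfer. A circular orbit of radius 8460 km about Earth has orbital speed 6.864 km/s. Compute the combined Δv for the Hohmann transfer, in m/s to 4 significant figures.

Δv = 3466 m/s

From the circular-orbit relation v² = μ/r at r = 8460 km: μ = v²r = (6.864)² × 8460 = 3.98589×10^5 km³/s².
Semi-major axis of the transfer orbit: a_t = (8460 + 54110)/2 = 31285 km.
Circular speed at r₁: v₁ = √(μ/r₁) = √(3.98589×10^5/8460) = 6.864 km/s.
Transfer-orbit speed at r₁ (v² = μ(2/r − 1/a)): v_p = √[μ(2/r₁ − 1/a_t)] = 9.027 km/s.
First burn Δv₁ = |v_p − v₁| = 2.163 km/s.
Circular speed at r₂: v₂ = √(μ/r₂) = 2.714 km/s.
Transfer-orbit speed at r₂: v_a = √[μ(2/r₂ − 1/a_t)] = 1.411 km/s.
Second burn Δv₂ = |v₂ − v_a| = 1.303 km/s.
Total Δv = Δv₁ + Δv₂ = 3.466 km/s.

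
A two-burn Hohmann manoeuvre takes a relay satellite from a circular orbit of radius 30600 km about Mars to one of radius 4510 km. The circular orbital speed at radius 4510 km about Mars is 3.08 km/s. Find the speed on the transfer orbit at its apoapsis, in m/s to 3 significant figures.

v = 599 m/s

From the circular-orbit relation v² = μ/r at r = 4510 km: μ = v²r = (3.08)² × 4510 = 42783.7 km³/s².
The Hohmann ellipse has a_t = (r₁ + r₂)/2 = 17555 km.
The apoapsis of the transfer ellipse is at r = 30600 km.
Vis-viva: v = √[μ(2/r − 1/a_t)] = √[42783.7 × (2/30600 − 1/17555)] = 0.5993 km/s.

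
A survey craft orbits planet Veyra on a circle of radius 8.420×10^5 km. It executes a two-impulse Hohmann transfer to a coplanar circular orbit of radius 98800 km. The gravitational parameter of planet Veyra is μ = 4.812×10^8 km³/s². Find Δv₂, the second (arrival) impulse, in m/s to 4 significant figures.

Δv₂ = 23580 m/s

The Hohmann ellipse has a_t = (r₁ + r₂)/2 = 4.704×10^5 km.
Circular speed at r = 98800 km: v_c = √(μ/r) = 69.79 km/s.
Vis-viva on the transfer ellipse at r = 98800 km gives v_t = √[μ(2/r − 1/a_t)] = 93.37 km/s.
Δv₂ = |v_t − v_c| = |93.37 − 69.79| = 23.58 km/s.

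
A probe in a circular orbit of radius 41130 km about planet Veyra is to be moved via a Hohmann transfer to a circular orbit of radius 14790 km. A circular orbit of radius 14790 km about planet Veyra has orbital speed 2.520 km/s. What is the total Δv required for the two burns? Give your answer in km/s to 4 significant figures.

From the circular-orbit relation v² = μ/r at r = 14790 km: μ = v²r = (2.520)² × 14790 = 93922.4 km³/s².
The Hohmann ellipse has a_t = (r₁ + r₂)/2 = 27960 km.
Circular speed at r₁: v₁ = √(μ/r₁) = √(93922.4/41130) = 1.51114 km/s.
Transfer-orbit speed at r₁ (v² = μ(2/r − 1/a)): v_a = √[μ(2/r₁ − 1/a_t)] = 1.09906 km/s.
First burn Δv₁ = |v_a − v₁| = 0.4121 km/s.
At r₂, v₂ = √(μ/r₂) = 2.5200 km/s.
Transfer-orbit speed at r₂: v_p = √[μ(2/r₂ − 1/a_t)] = 3.0564 km/s.
Second burn Δv₂ = |v₂ − v_p| = 0.5364 km/s.
Δv = Δv₁ + Δv₂ = 0.4121 + 0.5364 = 0.9485 km/s.

Δv = 0.9485 km/s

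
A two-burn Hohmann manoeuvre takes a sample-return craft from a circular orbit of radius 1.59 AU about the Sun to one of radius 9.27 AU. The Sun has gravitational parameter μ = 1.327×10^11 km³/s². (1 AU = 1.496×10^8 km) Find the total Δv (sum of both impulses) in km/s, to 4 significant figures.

In km: r₁ = 1.59 × 1.496×10^8 = 2.37864×10^8 km; r₂ = 9.27 × 1.496×10^8 = 1.386792×10^9 km.
Transfer-ellipse semi-major axis a_t = (r₁ + r₂)/2 = (2.37864×10^8 + 1.386792×10^9)/2 = 8.12328×10^8 km.
Circular speed at r₁: v₁ = √(μ/r₁) = √(1.327×10^11/2.37864×10^8) = 23.6195 km/s.
On the transfer ellipse at r₁, vis-viva gives v_p = √[μ(2/r₁ − 1/a_t)] = 30.8611 km/s.
First burn Δv₁ = |v_p − v₁| = 7.242 km/s.
At r₂, v₂ = √(μ/r₂) = 9.782 km/s.
Transfer-orbit speed at r₂: v_a = √[μ(2/r₂ − 1/a_t)] = 5.293 km/s.
Second burn Δv₂ = |v₂ − v_a| = 4.489 km/s.
Total Δv = Δv₁ + Δv₂ = 11.73 km/s.

Δv = 11.73 km/s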